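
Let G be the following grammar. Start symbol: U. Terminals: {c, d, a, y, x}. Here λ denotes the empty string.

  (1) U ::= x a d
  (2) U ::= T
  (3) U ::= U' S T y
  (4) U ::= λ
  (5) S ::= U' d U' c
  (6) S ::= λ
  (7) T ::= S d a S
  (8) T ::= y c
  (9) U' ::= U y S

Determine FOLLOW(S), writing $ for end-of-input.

{$, c, d, x, y}

FIRST(U) = {λ, d, x, y}  (via T, U' S T y)
FIRST(U') = {d, x, y}  (via U y S)
FIRST(S) = {λ, d, x, y}  (via U' d U' c)
FIRST(T) = {d, x, y}  (via S d a S)
FOLLOW(U) includes $ since U is the start symbol.
FOLLOW(U): in U'::=U y S, U is followed by y S with FIRST {y}. Thus FOLLOW(U) = {$, y}.
FOLLOW(T): in U::=T, the suffix after T is empty, so FOLLOW(T) ⊇ FOLLOW(U) = {$, y}; in U::=U' S T y, T is followed by y with FIRST {y}. Thus FOLLOW(T) = {$, y}.
FOLLOW(U'): in U::=U' S T y, U' is followed by S T y with FIRST {d, x, y}; in S::=U' d U' c (occurrence 1), U' is followed by d U' c with FIRST {d}; in S::=U' d U' c (occurrence 2), U' is followed by c with FIRST {c}. Thus FOLLOW(U') = {c, d, x, y}.
FOLLOW(S): in U::=U' S T y, S is followed by T y with FIRST {d, x, y}; in T::=S d a S (occurrence 1), S is followed by d a S with FIRST {d}; in T::=S d a S (occurrence 2), the suffix after S is empty, so FOLLOW(S) ⊇ FOLLOW(T) = {$, y}; in U'::=U y S, the suffix after S is empty, so FOLLOW(S) ⊇ FOLLOW(U') = {c, d, x, y}. Thus FOLLOW(S) = {$, c, d, x, y}.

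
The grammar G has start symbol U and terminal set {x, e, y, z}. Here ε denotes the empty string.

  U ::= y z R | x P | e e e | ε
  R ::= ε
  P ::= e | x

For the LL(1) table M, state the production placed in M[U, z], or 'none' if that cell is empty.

FIRST(U) = {ε, e, x, y}
FIRST(R) = {ε}
FIRST(P) = {e, x}
FOLLOW(U) includes $ since U is the start symbol.
FOLLOW(U): U appears on no right-hand side. Thus FOLLOW(U) = {$}.
For U ::= y z R: FIRST(y z R) = {y}, so it goes in M[U, t] for t ∈ {y}.
For U ::= x P: FIRST(x P) = {x}, so it goes in M[U, t] for t ∈ {x}.
For U ::= e e e: FIRST(e e e) = {e}, so it goes in M[U, t] for t ∈ {e}.
For U ::= ε: FIRST(ε) = {ε}, so it goes in M[U, t] for t ∈ {}; since ε ∈ FIRST, also for every t ∈ FOLLOW(U) = {$}.
None of these place a production in M[U, z].

none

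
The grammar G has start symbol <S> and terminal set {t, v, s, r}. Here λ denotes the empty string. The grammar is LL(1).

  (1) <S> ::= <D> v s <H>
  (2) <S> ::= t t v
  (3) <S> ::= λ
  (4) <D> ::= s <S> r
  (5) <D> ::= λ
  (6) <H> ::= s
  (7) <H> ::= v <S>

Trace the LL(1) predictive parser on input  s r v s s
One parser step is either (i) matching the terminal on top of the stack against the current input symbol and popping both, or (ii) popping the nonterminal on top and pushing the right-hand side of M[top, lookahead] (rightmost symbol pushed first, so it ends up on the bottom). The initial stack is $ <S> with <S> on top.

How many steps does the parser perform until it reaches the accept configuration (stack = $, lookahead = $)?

9

     Stack              Input        Action
  1  $ <S>              s r v s s $  expand <S> ::= <D> v s <H>
  2  $ <H> s v <D>      s r v s s $  expand <D> ::= s <S> r
  3  $ <H> s v r <S> s  s r v s s $  match s
  4  $ <H> s v r <S>    r v s s $    expand <S> ::= λ
  5  $ <H> s v r        r v s s $    match r
  6  $ <H> s v          v s s $      match v
  7  $ <H> s            s s $        match s
  8  $ <H>              s $          expand <H> ::= s
  9  $ s                s $          match s
Accept reached after 9 steps.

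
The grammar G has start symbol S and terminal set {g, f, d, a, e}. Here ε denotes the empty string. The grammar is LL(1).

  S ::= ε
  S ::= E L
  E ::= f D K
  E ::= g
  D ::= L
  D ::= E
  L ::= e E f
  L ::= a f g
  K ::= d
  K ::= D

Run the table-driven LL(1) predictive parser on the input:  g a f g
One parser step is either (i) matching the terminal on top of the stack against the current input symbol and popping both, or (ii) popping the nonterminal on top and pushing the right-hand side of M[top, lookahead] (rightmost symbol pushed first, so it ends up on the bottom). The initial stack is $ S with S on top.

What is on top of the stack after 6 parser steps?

     Stack    Input      Action
  1  $ S      g a f g $  expand S ::= E L
  2  $ L E    g a f g $  expand E ::= g
  3  $ L g    g a f g $  match g
  4  $ L      a f g $    expand L ::= a f g
  5  $ g f a  a f g $    match a
  6  $ g f    f g $      match f
Stack after step 6: $ g (top = g).

g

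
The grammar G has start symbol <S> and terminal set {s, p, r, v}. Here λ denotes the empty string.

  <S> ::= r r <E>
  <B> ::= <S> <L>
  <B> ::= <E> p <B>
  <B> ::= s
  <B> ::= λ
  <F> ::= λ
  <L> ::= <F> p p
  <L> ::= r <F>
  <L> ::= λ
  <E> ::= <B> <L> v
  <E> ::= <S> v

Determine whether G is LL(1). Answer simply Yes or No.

No

FIRST(<S>) = {r}
FIRST(<B>) = {λ, p, r, s, v}
FIRST(<F>) = {λ}
FIRST(<L>) = {λ, p, r}
FIRST(<E>) = {p, r, s, v}
FOLLOW(<S>) = {$, p, r, v}
FOLLOW(<B>) = {p, r, v}
FOLLOW(<F>) = {p, r, v}
FOLLOW(<L>) = {p, r, v}
FOLLOW(<E>) = {$, p, r, v}
Cell M[<B>, p] receives both <B> ::= <E> p <B> and <B> ::= λ — the grammar is not LL(1).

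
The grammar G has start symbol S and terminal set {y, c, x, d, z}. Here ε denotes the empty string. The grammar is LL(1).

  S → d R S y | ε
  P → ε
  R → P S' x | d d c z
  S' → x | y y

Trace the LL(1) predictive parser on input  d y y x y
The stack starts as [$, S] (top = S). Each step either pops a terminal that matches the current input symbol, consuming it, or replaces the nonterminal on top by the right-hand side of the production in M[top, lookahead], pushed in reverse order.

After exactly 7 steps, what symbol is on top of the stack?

x

     Stack         Input        Action
  1  $ S           d y y x y $  expand S → d R S y
  2  $ y S R d     d y y x y $  match d
  3  $ y S R       y y x y $    expand R → P S' x
  4  $ y S x S' P  y y x y $    expand P → ε
  5  $ y S x S'    y y x y $    expand S' → y y
  6  $ y S x y y   y y x y $    match y
  7  $ y S x y     y x y $      match y
Stack after step 7: $ y S x (top = x).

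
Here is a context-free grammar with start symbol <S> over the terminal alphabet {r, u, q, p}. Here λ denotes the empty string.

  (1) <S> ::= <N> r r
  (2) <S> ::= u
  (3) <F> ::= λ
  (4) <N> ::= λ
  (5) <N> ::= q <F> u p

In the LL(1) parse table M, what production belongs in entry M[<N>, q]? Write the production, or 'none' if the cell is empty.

<N> ::= q <F> u p

FIRST(<F>) = {λ}
FIRST(<N>) = {λ, q}
FIRST(<S>) = {q, r, u}  (via <N> r r)
FOLLOW(<S>) includes $ since <S> is the start symbol.
FOLLOW(<N>): in <S>::=<N> r r, <N> is followed by r r with FIRST {r}. Thus FOLLOW(<N>) = {r}.
For <N> ::= λ: FIRST(λ) = {λ}, so it goes in M[<N>, t] for t ∈ {}; since λ ∈ FIRST, also for every t ∈ FOLLOW(<N>) = {r}.
For <N> ::= q <F> u p: FIRST(q <F> u p) = {q}, so it goes in M[<N>, t] for t ∈ {q}.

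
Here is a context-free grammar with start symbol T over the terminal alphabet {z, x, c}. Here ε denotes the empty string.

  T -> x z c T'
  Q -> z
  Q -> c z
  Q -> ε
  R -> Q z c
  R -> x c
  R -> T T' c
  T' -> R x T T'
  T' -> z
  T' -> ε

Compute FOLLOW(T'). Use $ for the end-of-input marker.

FIRST(T): from T->x z c T' we get {x}. So FIRST(T) = {x}.
FIRST(Q): from Q->z we get {z}; from Q->c z we get {c}; from Q->ε we get {ε}. So FIRST(Q) = {ε, c, z}.
FIRST(R): from R->Q z c we get {c, z}; from R->x c we get {x}; from R->T T' c we get {x}. So FIRST(R) = {c, x, z}.
FIRST(T'): from T'->R x T T' we get {c, x, z}; from T'->z we get {z}; from T'->ε we get {ε}. So FIRST(T') = {ε, c, x, z}.
FOLLOW(T) includes $ since T is the start symbol.
FOLLOW(Q): in R->Q z c, Q is followed by z c with FIRST {z}. Thus FOLLOW(Q) = {z}.
FOLLOW(R): in T'->R x T T', R is followed by x T T' with FIRST {x}. Thus FOLLOW(R) = {x}.
FOLLOW(T): in R->T T' c, T is followed by T' c with FIRST {c, x, z}; in T'->R x T T', T is followed by T' with FIRST {ε, c, x, z}; in T'->R x T T', the suffix after T is nullable, so FOLLOW(T) ⊇ FOLLOW(T') = {$, c, x, z}. Thus FOLLOW(T) = {$, c, x, z}.
FOLLOW(T'): in T->x z c T', the suffix after T' is empty, so FOLLOW(T') ⊇ FOLLOW(T) = {$, c, x, z}; in R->T T' c, T' is followed by c with FIRST {c}; in T'->R x T T', the suffix after T' is empty (adds nothing new). Thus FOLLOW(T') = {$, c, x, z}.

{$, c, x, z}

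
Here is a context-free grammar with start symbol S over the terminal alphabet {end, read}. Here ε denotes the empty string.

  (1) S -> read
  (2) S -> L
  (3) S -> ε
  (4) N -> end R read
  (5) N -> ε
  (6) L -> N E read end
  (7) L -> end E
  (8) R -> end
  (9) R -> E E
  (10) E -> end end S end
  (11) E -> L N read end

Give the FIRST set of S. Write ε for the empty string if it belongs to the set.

FIRST(N) = {ε, end}
FIRST(S) = {ε, end, read}  (via L)
FIRST(L) = {end}  (via N E read end)
FIRST(E) = {end}  (via L N read end)
FIRST(R) = {end}  (via E E)

{ε, end, read}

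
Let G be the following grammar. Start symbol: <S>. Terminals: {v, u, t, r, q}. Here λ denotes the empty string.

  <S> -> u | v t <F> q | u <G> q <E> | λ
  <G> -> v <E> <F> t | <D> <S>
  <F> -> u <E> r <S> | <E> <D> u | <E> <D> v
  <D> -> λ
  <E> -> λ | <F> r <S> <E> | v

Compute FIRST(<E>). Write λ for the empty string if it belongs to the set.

{λ, u, v}

FIRST(<S>): from <S>->u we get {u}; from <S>->v t <F> q we get {v}; from <S>->u <G> q <E> we get {u}; from <S>->λ we get {λ}. So FIRST(<S>) = {λ, u, v}.
FIRST(<D>): from <D>->λ we get {λ}. So FIRST(<D>) = {λ}.
FIRST(<G>): from <G>->v <E> <F> t we get {v}; from <G>-><D> <S> we get {λ, u, v}. So FIRST(<G>) = {λ, u, v}.
FIRST(<F>): from <F>->u <E> r <S> we get {u}; from <F>-><E> <D> u we get {u, v}; from <F>-><E> <D> v we get {u, v}. So FIRST(<F>) = {u, v}.
FIRST(<E>): from <E>->λ we get {λ}; from <E>-><F> r <S> <E> we get {u, v}; from <E>->v we get {v}. So FIRST(<E>) = {λ, u, v}.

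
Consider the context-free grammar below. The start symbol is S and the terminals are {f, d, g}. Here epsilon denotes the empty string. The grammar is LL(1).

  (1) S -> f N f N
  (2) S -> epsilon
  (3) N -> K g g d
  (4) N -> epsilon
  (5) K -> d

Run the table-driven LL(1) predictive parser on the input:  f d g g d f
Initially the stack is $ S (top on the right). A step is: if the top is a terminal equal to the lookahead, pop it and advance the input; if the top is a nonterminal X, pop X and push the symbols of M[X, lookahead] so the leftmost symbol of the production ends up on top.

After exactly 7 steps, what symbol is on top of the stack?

step 1: stack=$ S  input=f d g g d f $  — expand S -> f N f N
step 2: stack=$ N f N f  input=f d g g d f $  — match f
step 3: stack=$ N f N  input=d g g d f $  — expand N -> K g g d
step 4: stack=$ N f d g g K  input=d g g d f $  — expand K -> d
step 5: stack=$ N f d g g d  input=d g g d f $  — match d
step 6: stack=$ N f d g g  input=g g d f $  — match g
step 7: stack=$ N f d g  input=g d f $  — match g
Stack after step 7: $ N f d (top = d).

d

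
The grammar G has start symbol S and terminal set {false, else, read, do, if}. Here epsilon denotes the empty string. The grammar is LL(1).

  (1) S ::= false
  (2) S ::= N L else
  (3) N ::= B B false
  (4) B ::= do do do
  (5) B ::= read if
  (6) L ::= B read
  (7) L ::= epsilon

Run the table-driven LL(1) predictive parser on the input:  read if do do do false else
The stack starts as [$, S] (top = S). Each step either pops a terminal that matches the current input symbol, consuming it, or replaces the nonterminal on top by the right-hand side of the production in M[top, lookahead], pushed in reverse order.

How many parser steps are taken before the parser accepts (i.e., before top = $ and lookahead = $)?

step 1: stack=$ S  input=read if do do do false else $  — expand S ::= N L else
step 2: stack=$ else L N  input=read if do do do false else $  — expand N ::= B B false
step 3: stack=$ else L false B B  input=read if do do do false else $  — expand B ::= read if
step 4: stack=$ else L false B if read  input=read if do do do false else $  — match read
step 5: stack=$ else L false B if  input=if do do do false else $  — match if
step 6: stack=$ else L false B  input=do do do false else $  — expand B ::= do do do
step 7: stack=$ else L false do do do  input=do do do false else $  — match do
step 8: stack=$ else L false do do  input=do do false else $  — match do
step 9: stack=$ else L false do  input=do false else $  — match do
step 10: stack=$ else L false  input=false else $  — match false
step 11: stack=$ else L  input=else $  — expand L ::= epsilon
step 12: stack=$ else  input=else $  — match else
Accept reached after 12 steps.

12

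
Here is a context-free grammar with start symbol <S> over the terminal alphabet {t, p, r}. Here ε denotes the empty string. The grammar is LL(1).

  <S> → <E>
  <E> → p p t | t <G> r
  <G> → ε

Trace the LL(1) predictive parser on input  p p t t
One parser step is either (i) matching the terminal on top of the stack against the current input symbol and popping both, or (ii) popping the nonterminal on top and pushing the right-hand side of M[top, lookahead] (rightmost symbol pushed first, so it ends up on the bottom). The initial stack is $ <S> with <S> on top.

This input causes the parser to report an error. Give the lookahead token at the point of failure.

t

step 1: stack=$ <S>  input=p p t t $  — expand <S> → <E>
step 2: stack=$ <E>  input=p p t t $  — expand <E> → p p t
step 3: stack=$ t p p  input=p p t t $  — match p
step 4: stack=$ t p  input=p t t $  — match p
step 5: stack=$ t  input=t t $  — match t
step 6: stack=$  input=t $  — error: stack empty but input remains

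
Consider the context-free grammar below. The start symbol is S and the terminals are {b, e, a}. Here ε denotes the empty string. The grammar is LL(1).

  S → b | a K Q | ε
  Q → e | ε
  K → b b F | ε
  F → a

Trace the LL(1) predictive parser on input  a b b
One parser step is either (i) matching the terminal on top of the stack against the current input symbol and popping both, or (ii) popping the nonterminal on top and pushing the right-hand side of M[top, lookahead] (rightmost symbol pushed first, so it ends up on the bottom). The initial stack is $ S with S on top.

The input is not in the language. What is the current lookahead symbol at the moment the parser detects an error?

     Stack      Input    Action
  1  $ S        a b b $  expand S → a K Q
  2  $ Q K a    a b b $  match a
  3  $ Q K      b b $    expand K → b b F
  4  $ Q F b b  b b $    match b
  5  $ Q F b    b $      match b
  6  $ Q F      $        error: M[F, $] is empty

$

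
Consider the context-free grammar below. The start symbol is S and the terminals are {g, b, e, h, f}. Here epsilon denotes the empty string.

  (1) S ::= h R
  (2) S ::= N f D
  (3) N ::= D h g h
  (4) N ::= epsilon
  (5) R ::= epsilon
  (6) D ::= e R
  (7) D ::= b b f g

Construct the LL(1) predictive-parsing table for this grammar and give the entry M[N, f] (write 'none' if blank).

FIRST(R): from R::=epsilon we get {epsilon}. So FIRST(R) = {epsilon}.
FIRST(D): from D::=e R we get {e}; from D::=b b f g we get {b}. So FIRST(D) = {b, e}.
FIRST(N): from N::=D h g h we get {b, e}; from N::=epsilon we get {epsilon}. So FIRST(N) = {epsilon, b, e}.
FIRST(S): from S::=h R we get {h}; from S::=N f D we get {b, e, f}. So FIRST(S) = {b, e, f, h}.
FOLLOW(S) includes $ since S is the start symbol.
FOLLOW(N): in S::=N f D, N is followed by f D with FIRST {f}. Thus FOLLOW(N) = {f}.
For N ::= D h g h: FIRST(D h g h) = {b, e}, so it goes in M[N, t] for t ∈ {b, e}.
For N ::= epsilon: FIRST(epsilon) = {epsilon}, so it goes in M[N, t] for t ∈ {}; since epsilon ∈ FIRST, also for every t ∈ FOLLOW(N) = {f}.

N ::= epsilon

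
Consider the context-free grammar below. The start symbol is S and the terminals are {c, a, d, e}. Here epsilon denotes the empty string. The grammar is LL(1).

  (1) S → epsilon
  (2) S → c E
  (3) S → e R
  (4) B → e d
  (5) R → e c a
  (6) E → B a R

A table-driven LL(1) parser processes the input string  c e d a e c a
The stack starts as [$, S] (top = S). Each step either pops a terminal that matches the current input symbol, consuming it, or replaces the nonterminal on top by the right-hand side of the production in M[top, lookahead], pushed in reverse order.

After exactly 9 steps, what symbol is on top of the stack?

     Stack      Input            Action
  1  $ S        c e d a e c a $  expand S → c E
  2  $ E c      c e d a e c a $  match c
  3  $ E        e d a e c a $    expand E → B a R
  4  $ R a B    e d a e c a $    expand B → e d
  5  $ R a d e  e d a e c a $    match e
  6  $ R a d    d a e c a $      match d
  7  $ R a      a e c a $        match a
  8  $ R        e c a $          expand R → e c a
  9  $ a c e    e c a $          match e
Stack after step 9: $ a c (top = c).

c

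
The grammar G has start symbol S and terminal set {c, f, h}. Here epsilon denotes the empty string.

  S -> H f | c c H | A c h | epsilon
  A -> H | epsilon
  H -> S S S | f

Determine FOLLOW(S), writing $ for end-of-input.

FIRST(S) = {epsilon, c, f}  (via H f, A c h)
FIRST(H) = {epsilon, c, f}  (via S S S)
FIRST(A) = {epsilon, c, f}  (via H)
FOLLOW(S) includes $ since S is the start symbol.
FOLLOW(A): in S->A c h, A is followed by c h with FIRST {c}. Thus FOLLOW(A) = {c}.
FOLLOW(S): in H->S S S (occurrence 1), S is followed by S S with FIRST {epsilon, c, f}; in H->S S S (occurrence 1), the suffix after S is nullable, so FOLLOW(S) ⊇ FOLLOW(H) = {$, c, f}; in H->S S S (occurrence 2), S is followed by S with FIRST {epsilon, c, f}; in H->S S S (occurrence 2), the suffix after S is nullable, so FOLLOW(S) ⊇ FOLLOW(H) = {$, c, f}; in H->S S S (occurrence 3), the suffix after S is empty, so FOLLOW(S) ⊇ FOLLOW(H) = {$, c, f}. Thus FOLLOW(S) = {$, c, f}.
FOLLOW(H): in S->H f, H is followed by f with FIRST {f}; in S->c c H, the suffix after H is empty, so FOLLOW(H) ⊇ FOLLOW(S) = {$, c, f}; in A->H, the suffix after H is empty, so FOLLOW(H) ⊇ FOLLOW(A) = {c}. Thus FOLLOW(H) = {$, c, f}.

{$, c, f}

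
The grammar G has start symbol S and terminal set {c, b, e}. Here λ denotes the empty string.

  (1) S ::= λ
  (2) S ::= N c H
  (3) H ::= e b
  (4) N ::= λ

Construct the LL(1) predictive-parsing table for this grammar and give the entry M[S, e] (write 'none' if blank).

none

FIRST(H) = {e}
FIRST(N) = {λ}
FIRST(S) = {λ, c}  (via N c H)
FOLLOW(S) includes $ since S is the start symbol.
FOLLOW(S): S appears on no right-hand side. Thus FOLLOW(S) = {$}.
For S ::= λ: FIRST(λ) = {λ}, so it goes in M[S, t] for t ∈ {}; since λ ∈ FIRST, also for every t ∈ FOLLOW(S) = {$}.
For S ::= N c H: FIRST(N c H) = {c}, so it goes in M[S, t] for t ∈ {c}.
None of these place a production in M[S, e].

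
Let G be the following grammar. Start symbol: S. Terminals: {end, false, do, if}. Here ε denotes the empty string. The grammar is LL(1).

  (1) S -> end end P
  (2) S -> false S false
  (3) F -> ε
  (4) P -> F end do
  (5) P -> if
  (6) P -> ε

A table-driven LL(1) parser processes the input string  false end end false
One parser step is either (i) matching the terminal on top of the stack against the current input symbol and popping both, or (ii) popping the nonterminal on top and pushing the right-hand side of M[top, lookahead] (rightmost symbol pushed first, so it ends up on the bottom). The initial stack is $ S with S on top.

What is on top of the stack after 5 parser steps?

P

step 1: stack=$ S  input=false end end false $  — expand S -> false S false
step 2: stack=$ false S false  input=false end end false $  — match false
step 3: stack=$ false S  input=end end false $  — expand S -> end end P
step 4: stack=$ false P end end  input=end end false $  — match end
step 5: stack=$ false P end  input=end false $  — match end
Stack after step 5: $ false P (top = P).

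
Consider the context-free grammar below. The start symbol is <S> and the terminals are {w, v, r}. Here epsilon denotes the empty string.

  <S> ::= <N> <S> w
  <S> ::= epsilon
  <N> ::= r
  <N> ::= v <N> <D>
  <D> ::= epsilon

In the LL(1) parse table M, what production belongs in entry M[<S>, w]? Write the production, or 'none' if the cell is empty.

FIRST(<N>): from <N>::=r we get {r}; from <N>::=v <N> <D> we get {v}. So FIRST(<N>) = {r, v}.
FIRST(<D>): from <D>::=epsilon we get {epsilon}. So FIRST(<D>) = {epsilon}.
FIRST(<S>): from <S>::=<N> <S> w we get {r, v}; from <S>::=epsilon we get {epsilon}. So FIRST(<S>) = {epsilon, r, v}.
FOLLOW(<S>) includes $ since <S> is the start symbol.
FOLLOW(<S>): in <S>::=<N> <S> w, <S> is followed by w with FIRST {w}. Thus FOLLOW(<S>) = {$, w}.
For <S> ::= <N> <S> w: FIRST(<N> <S> w) = {r, v}, so it goes in M[<S>, t] for t ∈ {r, v}.
For <S> ::= epsilon: FIRST(epsilon) = {epsilon}, so it goes in M[<S>, t] for t ∈ {}; since epsilon ∈ FIRST, also for every t ∈ FOLLOW(<S>) = {$, w}.

<S> ::= epsilon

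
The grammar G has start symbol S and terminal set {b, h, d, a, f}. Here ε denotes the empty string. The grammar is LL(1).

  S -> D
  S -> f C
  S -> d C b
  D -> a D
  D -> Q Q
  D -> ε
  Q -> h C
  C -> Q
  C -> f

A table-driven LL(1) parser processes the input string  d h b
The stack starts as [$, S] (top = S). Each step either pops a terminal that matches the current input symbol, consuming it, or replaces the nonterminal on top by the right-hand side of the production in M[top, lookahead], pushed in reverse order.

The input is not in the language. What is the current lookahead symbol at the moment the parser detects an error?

b

     Stack    Input    Action
  1  $ S      d h b $  expand S -> d C b
  2  $ b C d  d h b $  match d
  3  $ b C    h b $    expand C -> Q
  4  $ b Q    h b $    expand Q -> h C
  5  $ b C h  h b $    match h
  6  $ b C    b $      error: M[C, b] is empty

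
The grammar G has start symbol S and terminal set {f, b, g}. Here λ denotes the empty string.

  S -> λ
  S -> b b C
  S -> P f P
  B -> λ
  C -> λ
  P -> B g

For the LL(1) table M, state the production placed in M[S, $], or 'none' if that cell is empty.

S -> λ

FIRST(B) = {λ}
FIRST(C) = {λ}
FIRST(P) = {g}  (via B g)
FIRST(S) = {λ, b, g}  (via P f P)
FOLLOW(S) includes $ since S is the start symbol.
FOLLOW(S): S appears on no right-hand side. Thus FOLLOW(S) = {$}.
For S -> λ: FIRST(λ) = {λ}, so it goes in M[S, t] for t ∈ {}; since λ ∈ FIRST, also for every t ∈ FOLLOW(S) = {$}.
For S -> b b C: FIRST(b b C) = {b}, so it goes in M[S, t] for t ∈ {b}.
For S -> P f P: FIRST(P f P) = {g}, so it goes in M[S, t] for t ∈ {g}.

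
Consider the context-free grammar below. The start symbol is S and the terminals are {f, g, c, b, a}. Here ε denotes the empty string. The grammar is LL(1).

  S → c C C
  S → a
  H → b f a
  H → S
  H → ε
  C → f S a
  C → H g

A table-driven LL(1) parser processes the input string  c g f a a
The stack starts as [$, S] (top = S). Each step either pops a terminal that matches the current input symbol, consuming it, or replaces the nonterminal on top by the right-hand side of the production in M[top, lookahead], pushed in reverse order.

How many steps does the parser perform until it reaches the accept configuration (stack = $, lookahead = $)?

step 1: stack=$ S  input=c g f a a $  — expand S → c C C
step 2: stack=$ C C c  input=c g f a a $  — match c
step 3: stack=$ C C  input=g f a a $  — expand C → H g
step 4: stack=$ C g H  input=g f a a $  — expand H → ε
step 5: stack=$ C g  input=g f a a $  — match g
step 6: stack=$ C  input=f a a $  — expand C → f S a
step 7: stack=$ a S f  input=f a a $  — match f
step 8: stack=$ a S  input=a a $  — expand S → a
step 9: stack=$ a a  input=a a $  — match a
step 10: stack=$ a  input=a $  — match a
Accept reached after 10 steps.

10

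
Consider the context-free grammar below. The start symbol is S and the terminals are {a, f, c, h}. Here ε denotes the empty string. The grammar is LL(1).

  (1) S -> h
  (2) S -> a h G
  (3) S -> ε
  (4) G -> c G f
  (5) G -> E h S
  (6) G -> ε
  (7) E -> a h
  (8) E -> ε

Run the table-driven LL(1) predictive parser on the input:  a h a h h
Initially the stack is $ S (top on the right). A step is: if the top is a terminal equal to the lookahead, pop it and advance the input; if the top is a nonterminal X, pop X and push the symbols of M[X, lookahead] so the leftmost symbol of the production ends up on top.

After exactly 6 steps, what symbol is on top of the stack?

h

step 1: stack=$ S  input=a h a h h $  — expand S -> a h G
step 2: stack=$ G h a  input=a h a h h $  — match a
step 3: stack=$ G h  input=h a h h $  — match h
step 4: stack=$ G  input=a h h $  — expand G -> E h S
step 5: stack=$ S h E  input=a h h $  — expand E -> a h
step 6: stack=$ S h h a  input=a h h $  — match a
Stack after step 6: $ S h h (top = h).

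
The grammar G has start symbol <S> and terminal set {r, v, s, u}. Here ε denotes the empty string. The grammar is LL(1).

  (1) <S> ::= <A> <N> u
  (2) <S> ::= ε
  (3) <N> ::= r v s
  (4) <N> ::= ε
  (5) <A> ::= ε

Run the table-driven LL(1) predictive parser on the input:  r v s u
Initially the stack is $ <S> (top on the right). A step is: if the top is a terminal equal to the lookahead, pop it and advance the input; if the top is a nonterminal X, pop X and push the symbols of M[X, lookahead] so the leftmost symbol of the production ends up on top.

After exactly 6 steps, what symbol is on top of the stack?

u

step 1: stack=$ <S>  input=r v s u $  — expand <S> ::= <A> <N> u
step 2: stack=$ u <N> <A>  input=r v s u $  — expand <A> ::= ε
step 3: stack=$ u <N>  input=r v s u $  — expand <N> ::= r v s
step 4: stack=$ u s v r  input=r v s u $  — match r
step 5: stack=$ u s v  input=v s u $  — match v
step 6: stack=$ u s  input=s u $  — match s
Stack after step 6: $ u (top = u).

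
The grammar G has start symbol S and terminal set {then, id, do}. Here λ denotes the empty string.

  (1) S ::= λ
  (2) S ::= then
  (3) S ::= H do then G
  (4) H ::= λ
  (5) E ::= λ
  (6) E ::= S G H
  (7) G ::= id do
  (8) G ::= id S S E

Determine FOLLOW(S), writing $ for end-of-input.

FIRST(H): from H::=λ we get {λ}. So FIRST(H) = {λ}.
FIRST(G): from G::=id do we get {id}; from G::=id S S E we get {id}. So FIRST(G) = {id}.
FIRST(S): from S::=λ we get {λ}; from S::=then we get {then}; from S::=H do then G we get {do}. So FIRST(S) = {λ, do, then}.
FIRST(E): from E::=λ we get {λ}; from E::=S G H we get {do, id, then}. So FIRST(E) = {λ, do, id, then}.
FOLLOW(S) includes $ since S is the start symbol.
FOLLOW(S): in E::=S G H, S is followed by G H with FIRST {id}; in G::=id S S E (occurrence 1), S is followed by S E with FIRST {λ, do, id, then}; in G::=id S S E (occurrence 1), the suffix after S is nullable, so FOLLOW(S) ⊇ FOLLOW(G) = {$, do, id, then}; in G::=id S S E (occurrence 2), S is followed by E with FIRST {λ, do, id, then}; in G::=id S S E (occurrence 2), the suffix after S is nullable, so FOLLOW(S) ⊇ FOLLOW(G) = {$, do, id, then}. Thus FOLLOW(S) = {$, do, id, then}.
FOLLOW(H): in S::=H do then G, H is followed by do then G with FIRST {do}; in E::=S G H, the suffix after H is empty, so FOLLOW(H) ⊇ FOLLOW(E) = {$, do, id, then}. Thus FOLLOW(H) = {$, do, id, then}.
FOLLOW(E): in G::=id S S E, the suffix after E is empty, so FOLLOW(E) ⊇ FOLLOW(G) = {$, do, id, then}. Thus FOLLOW(E) = {$, do, id, then}.
FOLLOW(G): in S::=H do then G, the suffix after G is empty, so FOLLOW(G) ⊇ FOLLOW(S) = {$, do, id, then}; in E::=S G H, G is followed by H with FIRST {λ}; in E::=S G H, the suffix after G is nullable, so FOLLOW(G) ⊇ FOLLOW(E) = {$, do, id, then}. Thus FOLLOW(G) = {$, do, id, then}.

{$, do, id, then}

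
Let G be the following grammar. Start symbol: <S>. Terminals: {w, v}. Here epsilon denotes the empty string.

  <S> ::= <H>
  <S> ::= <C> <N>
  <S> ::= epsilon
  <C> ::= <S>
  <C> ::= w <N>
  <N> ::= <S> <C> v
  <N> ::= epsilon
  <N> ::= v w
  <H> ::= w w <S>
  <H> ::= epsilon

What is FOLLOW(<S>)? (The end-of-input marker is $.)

FIRST(<H>) = {epsilon, w}
FIRST(<S>) = {epsilon, v, w}  (via <H>, <C> <N>)
FIRST(<C>) = {epsilon, v, w}  (via <S>)
FIRST(<N>) = {epsilon, v, w}  (via <S> <C> v)
FOLLOW(<S>) includes $ since <S> is the start symbol.
FOLLOW(<S>): in <C>::=<S>, the suffix after <S> is empty, so FOLLOW(<S>) ⊇ FOLLOW(<C>) = {$, v, w}; in <N>::=<S> <C> v, <S> is followed by <C> v with FIRST {v, w}; in <H>::=w w <S>, the suffix after <S> is empty, so FOLLOW(<S>) ⊇ FOLLOW(<H>) = {$, v, w}. Thus FOLLOW(<S>) = {$, v, w}.
FOLLOW(<C>): in <S>::=<C> <N>, <C> is followed by <N> with FIRST {epsilon, v, w}; in <S>::=<C> <N>, the suffix after <C> is nullable, so FOLLOW(<C>) ⊇ FOLLOW(<S>) = {$, v, w}; in <N>::=<S> <C> v, <C> is followed by v with FIRST {v}. Thus FOLLOW(<C>) = {$, v, w}.
FOLLOW(<N>): in <S>::=<C> <N>, the suffix after <N> is empty, so FOLLOW(<N>) ⊇ FOLLOW(<S>) = {$, v, w}; in <C>::=w <N>, the suffix after <N> is empty, so FOLLOW(<N>) ⊇ FOLLOW(<C>) = {$, v, w}. Thus FOLLOW(<N>) = {$, v, w}.
FOLLOW(<H>): in <S>::=<H>, the suffix after <H> is empty, so FOLLOW(<H>) ⊇ FOLLOW(<S>) = {$, v, w}. Thus FOLLOW(<H>) = {$, v, w}.

{$, v, w}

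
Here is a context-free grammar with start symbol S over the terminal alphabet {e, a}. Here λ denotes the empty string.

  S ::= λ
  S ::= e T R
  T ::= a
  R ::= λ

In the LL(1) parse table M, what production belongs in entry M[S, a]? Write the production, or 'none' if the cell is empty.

none

FIRST(S): from S::=λ we get {λ}; from S::=e T R we get {e}. So FIRST(S) = {λ, e}.
FIRST(T): from T::=a we get {a}. So FIRST(T) = {a}.
FIRST(R): from R::=λ we get {λ}. So FIRST(R) = {λ}.
FOLLOW(S) includes $ since S is the start symbol.
FOLLOW(S): S appears on no right-hand side. Thus FOLLOW(S) = {$}.
For S ::= λ: FIRST(λ) = {λ}, so it goes in M[S, t] for t ∈ {}; since λ ∈ FIRST, also for every t ∈ FOLLOW(S) = {$}.
For S ::= e T R: FIRST(e T R) = {e}, so it goes in M[S, t] for t ∈ {e}.
None of these place a production in M[S, a].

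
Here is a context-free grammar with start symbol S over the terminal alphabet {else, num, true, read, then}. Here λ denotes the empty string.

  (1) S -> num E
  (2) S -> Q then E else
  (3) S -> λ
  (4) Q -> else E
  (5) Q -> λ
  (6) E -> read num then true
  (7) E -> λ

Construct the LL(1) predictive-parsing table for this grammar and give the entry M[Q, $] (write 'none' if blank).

none

FIRST(Q) = {λ, else}
FIRST(E) = {λ, read}
FIRST(S) = {λ, else, num, then}  (via Q then E else)
FOLLOW(S) includes $ since S is the start symbol.
FOLLOW(Q): in S->Q then E else, Q is followed by then E else with FIRST {then}. Thus FOLLOW(Q) = {then}.
For Q -> else E: FIRST(else E) = {else}, so it goes in M[Q, t] for t ∈ {else}.
For Q -> λ: FIRST(λ) = {λ}, so it goes in M[Q, t] for t ∈ {}; since λ ∈ FIRST, also for every t ∈ FOLLOW(Q) = {then}.
None of these place a production in M[Q, $].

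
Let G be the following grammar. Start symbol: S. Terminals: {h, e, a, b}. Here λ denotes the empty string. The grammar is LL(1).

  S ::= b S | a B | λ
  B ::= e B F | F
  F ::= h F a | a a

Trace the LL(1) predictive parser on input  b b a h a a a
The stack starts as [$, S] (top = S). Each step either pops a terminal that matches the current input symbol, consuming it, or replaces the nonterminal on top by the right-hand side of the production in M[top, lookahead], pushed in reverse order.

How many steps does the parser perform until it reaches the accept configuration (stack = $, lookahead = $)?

13

step 1: stack=$ S  input=b b a h a a a $  — expand S ::= b S
step 2: stack=$ S b  input=b b a h a a a $  — match b
step 3: stack=$ S  input=b a h a a a $  — expand S ::= b S
step 4: stack=$ S b  input=b a h a a a $  — match b
step 5: stack=$ S  input=a h a a a $  — expand S ::= a B
step 6: stack=$ B a  input=a h a a a $  — match a
step 7: stack=$ B  input=h a a a $  — expand B ::= F
step 8: stack=$ F  input=h a a a $  — expand F ::= h F a
step 9: stack=$ a F h  input=h a a a $  — match h
step 10: stack=$ a F  input=a a a $  — expand F ::= a a
step 11: stack=$ a a a  input=a a a $  — match a
step 12: stack=$ a a  input=a a $  — match a
step 13: stack=$ a  input=a $  — match a
Accept reached after 13 steps.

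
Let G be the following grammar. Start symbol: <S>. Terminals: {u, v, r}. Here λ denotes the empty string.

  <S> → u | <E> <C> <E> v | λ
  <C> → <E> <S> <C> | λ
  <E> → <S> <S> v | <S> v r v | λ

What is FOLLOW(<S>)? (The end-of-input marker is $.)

{$, u, v}

FIRST(<S>): from <S>→u we get {u}; from <S>→<E> <C> <E> v we get {u, v}; from <S>→λ we get {λ}. So FIRST(<S>) = {λ, u, v}.
FIRST(<E>): from <E>→<S> <S> v we get {u, v}; from <E>→<S> v r v we get {u, v}; from <E>→λ we get {λ}. So FIRST(<E>) = {λ, u, v}.
FIRST(<C>): from <C>→<E> <S> <C> we get {λ, u, v}; from <C>→λ we get {λ}. So FIRST(<C>) = {λ, u, v}.
FOLLOW(<S>) includes $ since <S> is the start symbol.
FOLLOW(<C>): in <S>→<E> <C> <E> v, <C> is followed by <E> v with FIRST {u, v}; in <C>→<E> <S> <C>, the suffix after <C> is empty (adds nothing new). Thus FOLLOW(<C>) = {u, v}.
FOLLOW(<S>): in <C>→<E> <S> <C>, <S> is followed by <C> with FIRST {λ, u, v}; in <C>→<E> <S> <C>, the suffix after <S> is nullable, so FOLLOW(<S>) ⊇ FOLLOW(<C>) = {u, v}; in <E>→<S> <S> v (occurrence 1), <S> is followed by <S> v with FIRST {u, v}; in <E>→<S> <S> v (occurrence 2), <S> is followed by v with FIRST {v}; in <E>→<S> v r v, <S> is followed by v r v with FIRST {v}. Thus FOLLOW(<S>) = {$, u, v}.
FOLLOW(<E>): in <S>→<E> <C> <E> v (occurrence 1), <E> is followed by <C> <E> v with FIRST {u, v}; in <S>→<E> <C> <E> v (occurrence 2), <E> is followed by v with FIRST {v}; in <C>→<E> <S> <C>, <E> is followed by <S> <C> with FIRST {λ, u, v}; in <C>→<E> <S> <C>, the suffix after <E> is nullable, so FOLLOW(<E>) ⊇ FOLLOW(<C>) = {u, v}. Thus FOLLOW(<E>) = {u, v}.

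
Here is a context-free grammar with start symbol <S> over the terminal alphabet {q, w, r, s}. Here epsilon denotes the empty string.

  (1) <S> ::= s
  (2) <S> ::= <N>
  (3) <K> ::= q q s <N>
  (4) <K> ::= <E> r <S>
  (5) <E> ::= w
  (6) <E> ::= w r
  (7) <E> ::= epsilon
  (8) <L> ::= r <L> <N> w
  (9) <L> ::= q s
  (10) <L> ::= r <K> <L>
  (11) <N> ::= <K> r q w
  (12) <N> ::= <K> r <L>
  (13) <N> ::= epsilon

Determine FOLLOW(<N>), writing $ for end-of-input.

{$, q, r, w}

FIRST(<E>): from <E>::=w we get {w}; from <E>::=w r we get {w}; from <E>::=epsilon we get {epsilon}. So FIRST(<E>) = {epsilon, w}.
FIRST(<L>): from <L>::=r <L> <N> w we get {r}; from <L>::=q s we get {q}; from <L>::=r <K> <L> we get {r}. So FIRST(<L>) = {q, r}.
FIRST(<K>): from <K>::=q q s <N> we get {q}; from <K>::=<E> r <S> we get {r, w}. So FIRST(<K>) = {q, r, w}.
FIRST(<N>): from <N>::=<K> r q w we get {q, r, w}; from <N>::=<K> r <L> we get {q, r, w}; from <N>::=epsilon we get {epsilon}. So FIRST(<N>) = {epsilon, q, r, w}.
FIRST(<S>): from <S>::=s we get {s}; from <S>::=<N> we get {epsilon, q, r, w}. So FIRST(<S>) = {epsilon, q, r, s, w}.
FOLLOW(<S>) includes $ since <S> is the start symbol.
FOLLOW(<K>): in <L>::=r <K> <L>, <K> is followed by <L> with FIRST {q, r}; in <N>::=<K> r q w, <K> is followed by r q w with FIRST {r}; in <N>::=<K> r <L>, <K> is followed by r <L> with FIRST {r}. Thus FOLLOW(<K>) = {q, r}.
FOLLOW(<S>): in <K>::=<E> r <S>, the suffix after <S> is empty, so FOLLOW(<S>) ⊇ FOLLOW(<K>) = {q, r}. Thus FOLLOW(<S>) = {$, q, r}.
FOLLOW(<E>): in <K>::=<E> r <S>, <E> is followed by r <S> with FIRST {r}. Thus FOLLOW(<E>) = {r}.
FOLLOW(<N>): in <S>::=<N>, the suffix after <N> is empty, so FOLLOW(<N>) ⊇ FOLLOW(<S>) = {$, q, r}; in <K>::=q q s <N>, the suffix after <N> is empty, so FOLLOW(<N>) ⊇ FOLLOW(<K>) = {q, r}; in <L>::=r <L> <N> w, <N> is followed by w with FIRST {w}. Thus FOLLOW(<N>) = {$, q, r, w}.
FOLLOW(<L>): in <L>::=r <L> <N> w, <L> is followed by <N> w with FIRST {q, r, w}; in <L>::=r <K> <L>, the suffix after <L> is empty (adds nothing new); in <N>::=<K> r <L>, the suffix after <L> is empty, so FOLLOW(<L>) ⊇ FOLLOW(<N>) = {$, q, r, w}. Thus FOLLOW(<L>) = {$, q, r, w}.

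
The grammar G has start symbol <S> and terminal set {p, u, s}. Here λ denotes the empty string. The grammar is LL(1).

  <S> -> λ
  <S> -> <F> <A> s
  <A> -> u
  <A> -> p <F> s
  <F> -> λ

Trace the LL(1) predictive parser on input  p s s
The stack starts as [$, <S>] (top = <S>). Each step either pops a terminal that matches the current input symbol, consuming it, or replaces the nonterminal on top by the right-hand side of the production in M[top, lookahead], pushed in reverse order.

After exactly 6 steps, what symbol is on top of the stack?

s

     Stack        Input    Action
  1  $ <S>        p s s $  expand <S> -> <F> <A> s
  2  $ s <A> <F>  p s s $  expand <F> -> λ
  3  $ s <A>      p s s $  expand <A> -> p <F> s
  4  $ s s <F> p  p s s $  match p
  5  $ s s <F>    s s $    expand <F> -> λ
  6  $ s s        s s $    match s
Stack after step 6: $ s (top = s).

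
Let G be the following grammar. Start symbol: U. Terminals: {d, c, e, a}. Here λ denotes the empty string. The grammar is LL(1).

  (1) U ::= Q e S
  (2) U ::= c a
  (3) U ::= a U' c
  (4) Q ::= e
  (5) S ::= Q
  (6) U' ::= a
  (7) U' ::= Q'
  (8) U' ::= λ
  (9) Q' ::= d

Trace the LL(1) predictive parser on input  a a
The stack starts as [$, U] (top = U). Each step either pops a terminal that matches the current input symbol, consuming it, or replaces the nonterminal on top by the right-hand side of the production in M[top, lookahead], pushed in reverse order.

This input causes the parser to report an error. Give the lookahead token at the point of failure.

$

step 1: stack=$ U  input=a a $  — expand U ::= a U' c
step 2: stack=$ c U' a  input=a a $  — match a
step 3: stack=$ c U'  input=a $  — expand U' ::= a
step 4: stack=$ c a  input=a $  — match a
step 5: stack=$ c  input=$  — error: top is terminal c but lookahead is $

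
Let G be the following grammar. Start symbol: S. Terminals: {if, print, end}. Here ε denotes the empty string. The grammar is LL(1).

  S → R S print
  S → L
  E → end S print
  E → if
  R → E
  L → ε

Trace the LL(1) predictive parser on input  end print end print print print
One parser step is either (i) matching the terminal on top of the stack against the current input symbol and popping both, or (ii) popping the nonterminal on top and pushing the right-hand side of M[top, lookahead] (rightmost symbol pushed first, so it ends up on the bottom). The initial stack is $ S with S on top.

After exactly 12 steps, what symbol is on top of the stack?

L

      Stack                        Input                              Action
   1  $ S                          end print end print print print $  expand S → R S print
   2  $ print S R                  end print end print print print $  expand R → E
   3  $ print S E                  end print end print print print $  expand E → end S print
   4  $ print S print S end        end print end print print print $  match end
   5  $ print S print S            print end print print print $      expand S → L
   6  $ print S print L            print end print print print $      expand L → ε
   7  $ print S print              print end print print print $      match print
   8  $ print S                    end print print print $            expand S → R S print
   9  $ print print S R            end print print print $            expand R → E
  10  $ print print S E            end print print print $            expand E → end S print
  11  $ print print S print S end  end print print print $            match end
  12  $ print print S print S      print print print $                expand S → L
Stack after step 12: $ print print S print L (top = L).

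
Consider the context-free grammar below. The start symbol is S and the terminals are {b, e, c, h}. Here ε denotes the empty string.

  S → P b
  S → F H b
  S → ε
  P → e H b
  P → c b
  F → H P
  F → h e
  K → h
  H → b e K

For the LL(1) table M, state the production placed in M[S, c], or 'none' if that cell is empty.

FIRST(P) = {c, e}
FIRST(K) = {h}
FIRST(H) = {b}
FIRST(F) = {b, h}  (via H P)
FIRST(S) = {ε, b, c, e, h}  (via P b, F H b)
FOLLOW(S) includes $ since S is the start symbol.
FOLLOW(S): S appears on no right-hand side. Thus FOLLOW(S) = {$}.
For S → P b: FIRST(P b) = {c, e}, so it goes in M[S, t] for t ∈ {c, e}.
For S → F H b: FIRST(F H b) = {b, h}, so it goes in M[S, t] for t ∈ {b, h}.
For S → ε: FIRST(ε) = {ε}, so it goes in M[S, t] for t ∈ {}; since ε ∈ FIRST, also for every t ∈ FOLLOW(S) = {$}.

S → P b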